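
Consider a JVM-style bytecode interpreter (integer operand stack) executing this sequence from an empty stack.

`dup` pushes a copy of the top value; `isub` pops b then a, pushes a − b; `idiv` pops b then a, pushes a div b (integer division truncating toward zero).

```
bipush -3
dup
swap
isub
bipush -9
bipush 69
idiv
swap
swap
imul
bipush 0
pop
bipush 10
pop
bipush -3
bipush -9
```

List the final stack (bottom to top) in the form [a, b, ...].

[0, -3, -9]

bipush -3 -> [-3]
dup       -> [-3, -3]
swap      -> [-3, -3]
isub      -> [0]
bipush -9 -> [0, -9]
bipush 69 -> [0, -9, 69]
idiv      -> [0, 0]
swap      -> [0, 0]
swap      -> [0, 0]
imul      -> [0]
bipush 0  -> [0, 0]
pop       -> [0]
bipush 10 -> [0, 10]
pop       -> [0]
bipush -3 -> [0, -3]
bipush -9 -> [0, -3, -9]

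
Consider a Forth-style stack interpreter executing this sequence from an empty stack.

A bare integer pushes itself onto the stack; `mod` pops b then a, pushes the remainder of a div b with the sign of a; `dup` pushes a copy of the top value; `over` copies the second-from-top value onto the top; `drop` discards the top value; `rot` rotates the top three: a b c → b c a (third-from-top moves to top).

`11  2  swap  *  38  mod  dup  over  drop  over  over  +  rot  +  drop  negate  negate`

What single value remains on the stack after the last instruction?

11      11
2       11 2
swap    2 11
*       22
38      22 38
mod     22
dup     22 22
over    22 22 22
drop    22 22
over    22 22 22
over    22 22 22 22
+       22 22 44
rot     22 44 22
+       22 66
drop    22
negate  -22
negate  22

22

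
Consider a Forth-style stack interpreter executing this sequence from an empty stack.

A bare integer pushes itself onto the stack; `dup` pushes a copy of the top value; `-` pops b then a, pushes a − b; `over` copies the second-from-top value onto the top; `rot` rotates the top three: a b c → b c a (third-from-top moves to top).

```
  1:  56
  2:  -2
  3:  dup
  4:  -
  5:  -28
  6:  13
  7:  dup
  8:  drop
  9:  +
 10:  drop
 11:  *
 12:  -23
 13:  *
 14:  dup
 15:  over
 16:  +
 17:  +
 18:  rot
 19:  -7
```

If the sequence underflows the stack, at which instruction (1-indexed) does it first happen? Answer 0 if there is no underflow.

18

56    56
-2    56 -2
dup   56 -2 -2
-     56 0
-28   56 0 -28
13    56 0 -28 13
dup   56 0 -28 13 13
drop  56 0 -28 13
+     56 0 -15
drop  56 0
*     0
-23   0 -23
*     0
dup   0 0
over  0 0 0
+     0 0
+     0
rot  — needs 3 operands, stack has 1 → underflow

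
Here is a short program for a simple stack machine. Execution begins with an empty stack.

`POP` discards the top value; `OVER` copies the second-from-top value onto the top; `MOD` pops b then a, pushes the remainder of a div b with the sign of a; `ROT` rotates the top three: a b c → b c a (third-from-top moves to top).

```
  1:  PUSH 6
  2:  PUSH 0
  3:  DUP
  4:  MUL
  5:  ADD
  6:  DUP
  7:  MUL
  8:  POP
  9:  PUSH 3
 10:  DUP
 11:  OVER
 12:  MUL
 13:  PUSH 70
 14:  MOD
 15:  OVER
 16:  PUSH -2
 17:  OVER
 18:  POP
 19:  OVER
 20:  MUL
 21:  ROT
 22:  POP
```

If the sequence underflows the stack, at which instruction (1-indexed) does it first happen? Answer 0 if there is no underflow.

PUSH 6   [6]
PUSH 0   [6, 0]
DUP      [6, 0, 0]
MUL      [6, 0]
ADD      [6]
DUP      [6, 6]
MUL      [36]
POP      []
PUSH 3   [3]
DUP      [3, 3]
OVER     [3, 3, 3]
MUL      [3, 9]
PUSH 70  [3, 9, 70]
MOD      [3, 9]
OVER     [3, 9, 3]
PUSH -2  [3, 9, 3, -2]
OVER     [3, 9, 3, -2, 3]
POP      [3, 9, 3, -2]
OVER     [3, 9, 3, -2, 3]
MUL      [3, 9, 3, -6]
ROT      [3, 3, -6, 9]
POP      [3, 3, -6]

0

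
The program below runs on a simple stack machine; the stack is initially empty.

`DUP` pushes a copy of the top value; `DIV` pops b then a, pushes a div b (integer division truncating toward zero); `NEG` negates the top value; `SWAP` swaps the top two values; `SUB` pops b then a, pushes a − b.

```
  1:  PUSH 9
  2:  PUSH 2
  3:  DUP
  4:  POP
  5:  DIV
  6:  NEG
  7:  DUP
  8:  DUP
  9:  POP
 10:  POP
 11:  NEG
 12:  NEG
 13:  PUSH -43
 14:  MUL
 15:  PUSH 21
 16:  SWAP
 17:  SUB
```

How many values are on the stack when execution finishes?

1

PUSH 9   → 9
PUSH 2   → 9 2
DUP      → 9 2 2
POP      → 9 2
DIV      → 4
NEG      → -4
DUP      → -4 -4
DUP      → -4 -4 -4
POP      → -4 -4
POP      → -4
NEG      → 4
NEG      → -4
PUSH -43 → -4 -43
MUL      → 172
PUSH 21  → 172 21
SWAP     → 21 172
SUB      → -151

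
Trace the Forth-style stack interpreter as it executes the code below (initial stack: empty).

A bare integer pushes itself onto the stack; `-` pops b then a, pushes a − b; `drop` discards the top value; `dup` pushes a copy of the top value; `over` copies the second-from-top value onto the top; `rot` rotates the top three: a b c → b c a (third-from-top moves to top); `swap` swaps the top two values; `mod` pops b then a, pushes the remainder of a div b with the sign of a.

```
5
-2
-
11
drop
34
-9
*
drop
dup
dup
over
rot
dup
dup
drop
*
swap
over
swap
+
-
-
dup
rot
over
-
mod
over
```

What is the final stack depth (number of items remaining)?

3

5    : [5]
-2   : [5, -2]
-    : [7]
11   : [7, 11]
drop : [7]
34   : [7, 34]
-9   : [7, 34, -9]
*    : [7, -306]
drop : [7]
dup  : [7, 7]
dup  : [7, 7, 7]
over : [7, 7, 7, 7]
rot  : [7, 7, 7, 7]
dup  : [7, 7, 7, 7, 7]
dup  : [7, 7, 7, 7, 7, 7]
drop : [7, 7, 7, 7, 7]
*    : [7, 7, 7, 49]
swap : [7, 7, 49, 7]
over : [7, 7, 49, 7, 49]
swap : [7, 7, 49, 49, 7]
+    : [7, 7, 49, 56]
-    : [7, 7, -7]
-    : [7, 14]
dup  : [7, 14, 14]
rot  : [14, 14, 7]
over : [14, 14, 7, 14]
-    : [14, 14, -7]
mod  : [14, 0]
over : [14, 0, 14]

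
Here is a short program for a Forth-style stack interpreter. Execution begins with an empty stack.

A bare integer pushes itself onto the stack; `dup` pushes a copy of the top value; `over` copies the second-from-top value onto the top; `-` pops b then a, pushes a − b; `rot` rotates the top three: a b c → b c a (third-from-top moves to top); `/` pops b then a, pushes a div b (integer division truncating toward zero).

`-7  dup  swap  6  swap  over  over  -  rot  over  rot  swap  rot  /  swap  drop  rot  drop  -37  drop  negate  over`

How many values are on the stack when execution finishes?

-7     -> [-7]
dup    -> [-7, -7]
swap   -> [-7, -7]
6      -> [-7, -7, 6]
swap   -> [-7, 6, -7]
over   -> [-7, 6, -7, 6]
over   -> [-7, 6, -7, 6, -7]
-      -> [-7, 6, -7, 13]
rot    -> [-7, -7, 13, 6]
over   -> [-7, -7, 13, 6, 13]
rot    -> [-7, -7, 6, 13, 13]
swap   -> [-7, -7, 6, 13, 13]
rot    -> [-7, -7, 13, 13, 6]
/      -> [-7, -7, 13, 2]
swap   -> [-7, -7, 2, 13]
drop   -> [-7, -7, 2]
rot    -> [-7, 2, -7]
drop   -> [-7, 2]
-37    -> [-7, 2, -37]
drop   -> [-7, 2]
negate -> [-7, -2]
over   -> [-7, -2, -7]

3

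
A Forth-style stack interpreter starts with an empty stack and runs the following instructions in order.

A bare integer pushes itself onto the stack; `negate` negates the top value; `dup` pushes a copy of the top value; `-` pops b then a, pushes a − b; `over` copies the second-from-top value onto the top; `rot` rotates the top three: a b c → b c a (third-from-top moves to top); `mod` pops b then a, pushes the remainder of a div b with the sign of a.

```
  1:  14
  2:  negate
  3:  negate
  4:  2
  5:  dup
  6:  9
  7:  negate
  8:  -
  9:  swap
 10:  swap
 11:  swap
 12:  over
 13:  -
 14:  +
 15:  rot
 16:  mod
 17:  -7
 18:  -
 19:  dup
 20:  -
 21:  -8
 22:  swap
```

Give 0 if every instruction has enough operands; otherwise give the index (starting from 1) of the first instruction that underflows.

15

14     -> [14]
negate -> [-14]
negate -> [14]
2      -> [14, 2]
dup    -> [14, 2, 2]
9      -> [14, 2, 2, 9]
negate -> [14, 2, 2, -9]
-      -> [14, 2, 11]
swap   -> [14, 11, 2]
swap   -> [14, 2, 11]
swap   -> [14, 11, 2]
over   -> [14, 11, 2, 11]
-      -> [14, 11, -9]
+      -> [14, 2]
rot  — needs 3 operands, stack has 2 → underflow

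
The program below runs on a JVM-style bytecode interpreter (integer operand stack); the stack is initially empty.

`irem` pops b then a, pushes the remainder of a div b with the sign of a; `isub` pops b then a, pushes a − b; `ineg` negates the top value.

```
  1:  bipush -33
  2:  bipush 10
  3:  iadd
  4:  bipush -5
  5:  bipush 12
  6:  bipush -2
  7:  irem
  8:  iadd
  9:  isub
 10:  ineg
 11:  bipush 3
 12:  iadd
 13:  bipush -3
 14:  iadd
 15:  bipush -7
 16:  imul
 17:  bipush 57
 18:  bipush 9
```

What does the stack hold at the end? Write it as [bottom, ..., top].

bipush -33  -33
bipush 10   -33 10
iadd        -23
bipush -5   -23 -5
bipush 12   -23 -5 12
bipush -2   -23 -5 12 -2
irem        -23 -5 0
iadd        -23 -5
isub        -18
ineg        18
bipush 3    18 3
iadd        21
bipush -3   21 -3
iadd        18
bipush -7   18 -7
imul        -126
bipush 57   -126 57
bipush 9    -126 57 9

[-126, 57, 9]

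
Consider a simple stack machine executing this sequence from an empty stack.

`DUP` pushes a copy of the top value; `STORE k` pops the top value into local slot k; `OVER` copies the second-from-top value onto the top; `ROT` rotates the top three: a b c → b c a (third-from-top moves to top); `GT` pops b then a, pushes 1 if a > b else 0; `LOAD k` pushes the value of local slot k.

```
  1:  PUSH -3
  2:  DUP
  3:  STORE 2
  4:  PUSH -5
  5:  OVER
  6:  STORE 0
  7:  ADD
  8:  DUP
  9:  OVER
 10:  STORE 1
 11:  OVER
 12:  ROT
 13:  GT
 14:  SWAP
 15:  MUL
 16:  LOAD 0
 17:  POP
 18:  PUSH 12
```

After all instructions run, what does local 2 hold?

-3

PUSH -3  [-3]
DUP      [-3, -3]
STORE 2  [-3]
PUSH -5  [-3, -5]
OVER     [-3, -5, -3]
STORE 0  [-3, -5]
ADD      [-8]
DUP      [-8, -8]
OVER     [-8, -8, -8]
STORE 1  [-8, -8]
OVER     [-8, -8, -8]
ROT      [-8, -8, -8]
GT       [-8, 0]
SWAP     [0, -8]
MUL      [0]
LOAD 0   [0, -3]
POP      [0]
PUSH 12  [0, 12]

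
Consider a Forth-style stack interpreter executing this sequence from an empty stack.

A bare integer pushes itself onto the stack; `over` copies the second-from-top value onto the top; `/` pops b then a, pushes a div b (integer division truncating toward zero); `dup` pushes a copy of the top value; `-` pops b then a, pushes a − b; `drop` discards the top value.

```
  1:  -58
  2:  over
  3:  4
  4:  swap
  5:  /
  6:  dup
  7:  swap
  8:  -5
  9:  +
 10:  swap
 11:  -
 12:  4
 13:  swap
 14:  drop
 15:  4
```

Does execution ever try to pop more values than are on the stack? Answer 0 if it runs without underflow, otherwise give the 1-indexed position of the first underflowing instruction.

-58 → -58
over  — needs 2 operands, stack has 1 → underflow

2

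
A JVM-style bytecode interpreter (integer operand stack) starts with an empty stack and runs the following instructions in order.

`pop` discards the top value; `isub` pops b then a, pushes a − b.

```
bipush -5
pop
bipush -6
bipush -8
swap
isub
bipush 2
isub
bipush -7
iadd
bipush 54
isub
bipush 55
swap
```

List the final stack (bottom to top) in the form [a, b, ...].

bipush -5 → [-5]
pop       → []
bipush -6 → [-6]
bipush -8 → [-6, -8]
swap      → [-8, -6]
isub      → [-2]
bipush 2  → [-2, 2]
isub      → [-4]
bipush -7 → [-4, -7]
iadd      → [-11]
bipush 54 → [-11, 54]
isub      → [-65]
bipush 55 → [-65, 55]
swap      → [55, -65]

[55, -65]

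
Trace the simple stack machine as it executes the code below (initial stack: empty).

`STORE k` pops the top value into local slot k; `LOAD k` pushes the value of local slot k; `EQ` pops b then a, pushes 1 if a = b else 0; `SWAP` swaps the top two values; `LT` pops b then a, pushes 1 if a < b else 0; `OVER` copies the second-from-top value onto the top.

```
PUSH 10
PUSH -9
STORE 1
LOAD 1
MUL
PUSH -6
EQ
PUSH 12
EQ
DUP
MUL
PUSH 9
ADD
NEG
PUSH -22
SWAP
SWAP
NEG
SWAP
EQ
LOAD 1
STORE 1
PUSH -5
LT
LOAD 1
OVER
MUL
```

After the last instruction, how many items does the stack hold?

2

PUSH 10  -> 10
PUSH -9  -> 10 -9
STORE 1  -> 10
LOAD 1   -> 10 -9
MUL      -> -90
PUSH -6  -> -90 -6
EQ       -> 0
PUSH 12  -> 0 12
EQ       -> 0
DUP      -> 0 0
MUL      -> 0
PUSH 9   -> 0 9
ADD      -> 9
NEG      -> -9
PUSH -22 -> -9 -22
SWAP     -> -22 -9
SWAP     -> -9 -22
NEG      -> -9 22
SWAP     -> 22 -9
EQ       -> 0
LOAD 1   -> 0 -9
STORE 1  -> 0
PUSH -5  -> 0 -5
LT       -> 0
LOAD 1   -> 0 -9
OVER     -> 0 -9 0
MUL      -> 0 0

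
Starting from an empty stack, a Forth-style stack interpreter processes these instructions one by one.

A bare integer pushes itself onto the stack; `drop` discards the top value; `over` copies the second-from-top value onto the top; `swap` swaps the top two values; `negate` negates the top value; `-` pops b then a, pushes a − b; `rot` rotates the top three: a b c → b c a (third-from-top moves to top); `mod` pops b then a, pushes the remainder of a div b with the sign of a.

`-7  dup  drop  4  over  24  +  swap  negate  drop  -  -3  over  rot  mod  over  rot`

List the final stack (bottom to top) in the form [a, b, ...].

-7     -> [-7]
dup    -> [-7, -7]
drop   -> [-7]
4      -> [-7, 4]
over   -> [-7, 4, -7]
24     -> [-7, 4, -7, 24]
+      -> [-7, 4, 17]
swap   -> [-7, 17, 4]
negate -> [-7, 17, -4]
drop   -> [-7, 17]
-      -> [-24]
-3     -> [-24, -3]
over   -> [-24, -3, -24]
rot    -> [-3, -24, -24]
mod    -> [-3, 0]
over   -> [-3, 0, -3]
rot    -> [0, -3, -3]

[0, -3, -3]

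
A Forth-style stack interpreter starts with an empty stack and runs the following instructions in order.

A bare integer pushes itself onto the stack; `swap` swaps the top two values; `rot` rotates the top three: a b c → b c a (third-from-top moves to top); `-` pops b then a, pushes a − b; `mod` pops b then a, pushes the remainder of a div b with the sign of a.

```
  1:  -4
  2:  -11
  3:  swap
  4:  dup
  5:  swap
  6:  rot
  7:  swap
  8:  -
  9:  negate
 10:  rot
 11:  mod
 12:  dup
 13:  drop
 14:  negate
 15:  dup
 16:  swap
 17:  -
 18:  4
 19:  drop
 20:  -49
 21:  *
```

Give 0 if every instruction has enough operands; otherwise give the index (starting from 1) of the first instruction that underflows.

10

-4     -> -4
-11    -> -4 -11
swap   -> -11 -4
dup    -> -11 -4 -4
swap   -> -11 -4 -4
rot    -> -4 -4 -11
swap   -> -4 -11 -4
-      -> -4 -7
negate -> -4 7
rot  — needs 3 operands, stack has 2 → underflow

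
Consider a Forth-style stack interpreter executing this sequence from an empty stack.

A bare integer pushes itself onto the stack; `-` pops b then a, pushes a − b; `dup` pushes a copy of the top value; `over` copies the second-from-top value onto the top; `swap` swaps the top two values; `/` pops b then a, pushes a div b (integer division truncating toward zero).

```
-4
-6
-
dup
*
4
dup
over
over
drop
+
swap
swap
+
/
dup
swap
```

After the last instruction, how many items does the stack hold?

-4    -4
-6    -4 -6
-     2
dup   2 2
*     4
4     4 4
dup   4 4 4
over  4 4 4 4
over  4 4 4 4 4
drop  4 4 4 4
+     4 4 8
swap  4 8 4
swap  4 4 8
+     4 12
/     0
dup   0 0
swap  0 0

2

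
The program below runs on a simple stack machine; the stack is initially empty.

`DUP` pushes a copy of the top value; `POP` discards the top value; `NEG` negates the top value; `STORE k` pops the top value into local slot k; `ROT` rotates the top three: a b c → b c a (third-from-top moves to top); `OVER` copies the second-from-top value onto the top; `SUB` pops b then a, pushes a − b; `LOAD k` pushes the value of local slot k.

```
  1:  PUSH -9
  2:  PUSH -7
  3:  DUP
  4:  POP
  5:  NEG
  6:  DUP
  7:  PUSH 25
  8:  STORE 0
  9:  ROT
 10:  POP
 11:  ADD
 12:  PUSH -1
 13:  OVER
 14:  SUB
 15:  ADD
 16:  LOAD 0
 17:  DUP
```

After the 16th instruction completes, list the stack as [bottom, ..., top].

[-1, 25]

PUSH -9 : [-9]
PUSH -7 : [-9, -7]
DUP     : [-9, -7, -7]
POP     : [-9, -7]
NEG     : [-9, 7]
DUP     : [-9, 7, 7]
PUSH 25 : [-9, 7, 7, 25]
STORE 0 : [-9, 7, 7]
ROT     : [7, 7, -9]
POP     : [7, 7]
ADD     : [14]
PUSH -1 : [14, -1]
OVER    : [14, -1, 14]
SUB     : [14, -15]
ADD     : [-1]
LOAD 0  : [-1, 25]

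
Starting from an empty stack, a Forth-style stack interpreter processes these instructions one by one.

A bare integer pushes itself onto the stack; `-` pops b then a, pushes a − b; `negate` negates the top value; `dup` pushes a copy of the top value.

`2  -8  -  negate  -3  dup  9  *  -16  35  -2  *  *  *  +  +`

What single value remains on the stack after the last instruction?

-30253

2      → 2
-8     → 2 -8
-      → 10
negate → -10
-3     → -10 -3
dup    → -10 -3 -3
9      → -10 -3 -3 9
*      → -10 -3 -27
-16    → -10 -3 -27 -16
35     → -10 -3 -27 -16 35
-2     → -10 -3 -27 -16 35 -2
*      → -10 -3 -27 -16 -70
*      → -10 -3 -27 1120
*      → -10 -3 -30240
+      → -10 -30243
+      → -30253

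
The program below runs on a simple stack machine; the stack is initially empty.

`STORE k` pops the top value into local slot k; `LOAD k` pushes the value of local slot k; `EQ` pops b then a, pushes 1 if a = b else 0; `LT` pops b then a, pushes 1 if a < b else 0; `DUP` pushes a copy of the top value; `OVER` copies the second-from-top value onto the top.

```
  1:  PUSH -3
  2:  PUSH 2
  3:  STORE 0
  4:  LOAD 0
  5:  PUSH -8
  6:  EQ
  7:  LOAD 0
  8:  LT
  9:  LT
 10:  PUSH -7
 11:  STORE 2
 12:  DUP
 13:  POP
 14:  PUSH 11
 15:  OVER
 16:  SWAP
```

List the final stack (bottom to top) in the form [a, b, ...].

[1, 1, 11]

PUSH -3 -> -3
PUSH 2  -> -3 2
STORE 0 -> -3
LOAD 0  -> -3 2
PUSH -8 -> -3 2 -8
EQ      -> -3 0
LOAD 0  -> -3 0 2
LT      -> -3 1
LT      -> 1
PUSH -7 -> 1 -7
STORE 2 -> 1
DUP     -> 1 1
POP     -> 1
PUSH 11 -> 1 11
OVER    -> 1 11 1
SWAP    -> 1 1 11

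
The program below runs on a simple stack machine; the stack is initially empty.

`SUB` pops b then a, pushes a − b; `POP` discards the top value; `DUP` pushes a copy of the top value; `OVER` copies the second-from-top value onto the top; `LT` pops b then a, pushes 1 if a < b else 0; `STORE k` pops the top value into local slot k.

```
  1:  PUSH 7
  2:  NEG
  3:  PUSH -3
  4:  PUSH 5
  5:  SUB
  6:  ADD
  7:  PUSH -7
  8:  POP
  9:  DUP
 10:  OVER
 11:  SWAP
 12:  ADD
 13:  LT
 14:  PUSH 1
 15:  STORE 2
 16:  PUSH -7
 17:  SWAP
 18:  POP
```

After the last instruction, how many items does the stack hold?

1

PUSH 7   [7]
NEG      [-7]
PUSH -3  [-7, -3]
PUSH 5   [-7, -3, 5]
SUB      [-7, -8]
ADD      [-15]
PUSH -7  [-15, -7]
POP      [-15]
DUP      [-15, -15]
OVER     [-15, -15, -15]
SWAP     [-15, -15, -15]
ADD      [-15, -30]
LT       [0]
PUSH 1   [0, 1]
STORE 2  [0]
PUSH -7  [0, -7]
SWAP     [-7, 0]
POP      [-7]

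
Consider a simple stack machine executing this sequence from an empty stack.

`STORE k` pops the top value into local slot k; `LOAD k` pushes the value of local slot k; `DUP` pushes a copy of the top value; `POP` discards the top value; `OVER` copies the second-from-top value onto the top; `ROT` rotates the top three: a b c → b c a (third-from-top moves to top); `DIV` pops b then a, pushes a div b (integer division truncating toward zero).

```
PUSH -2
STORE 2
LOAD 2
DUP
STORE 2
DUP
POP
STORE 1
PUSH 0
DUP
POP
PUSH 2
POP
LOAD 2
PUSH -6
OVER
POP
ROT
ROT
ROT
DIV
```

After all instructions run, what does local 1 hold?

PUSH -2 : -2
STORE 2 : (empty)
LOAD 2  : -2
DUP     : -2 -2
STORE 2 : -2
DUP     : -2 -2
POP     : -2
STORE 1 : (empty)
PUSH 0  : 0
DUP     : 0 0
POP     : 0
PUSH 2  : 0 2
POP     : 0
LOAD 2  : 0 -2
PUSH -6 : 0 -2 -6
OVER    : 0 -2 -6 -2
POP     : 0 -2 -6
ROT     : -2 -6 0
ROT     : -6 0 -2
ROT     : 0 -2 -6
DIV     : 0 0

-2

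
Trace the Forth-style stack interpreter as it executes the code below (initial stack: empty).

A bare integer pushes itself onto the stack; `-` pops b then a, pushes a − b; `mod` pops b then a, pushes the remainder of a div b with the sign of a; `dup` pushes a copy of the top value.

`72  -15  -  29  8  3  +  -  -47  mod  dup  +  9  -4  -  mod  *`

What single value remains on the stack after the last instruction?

72  → [72]
-15 → [72, -15]
-   → [87]
29  → [87, 29]
8   → [87, 29, 8]
3   → [87, 29, 8, 3]
+   → [87, 29, 11]
-   → [87, 18]
-47 → [87, 18, -47]
mod → [87, 18]
dup → [87, 18, 18]
+   → [87, 36]
9   → [87, 36, 9]
-4  → [87, 36, 9, -4]
-   → [87, 36, 13]
mod → [87, 10]
*   → [870]

870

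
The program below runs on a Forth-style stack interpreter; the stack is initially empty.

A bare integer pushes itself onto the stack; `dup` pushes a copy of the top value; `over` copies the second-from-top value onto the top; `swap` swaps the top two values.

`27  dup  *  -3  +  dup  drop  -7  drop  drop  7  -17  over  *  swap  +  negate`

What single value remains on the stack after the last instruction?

112

27     -> 27
dup    -> 27 27
*      -> 729
-3     -> 729 -3
+      -> 726
dup    -> 726 726
drop   -> 726
-7     -> 726 -7
drop   -> 726
drop   -> (empty)
7      -> 7
-17    -> 7 -17
over   -> 7 -17 7
*      -> 7 -119
swap   -> -119 7
+      -> -112
negate -> 112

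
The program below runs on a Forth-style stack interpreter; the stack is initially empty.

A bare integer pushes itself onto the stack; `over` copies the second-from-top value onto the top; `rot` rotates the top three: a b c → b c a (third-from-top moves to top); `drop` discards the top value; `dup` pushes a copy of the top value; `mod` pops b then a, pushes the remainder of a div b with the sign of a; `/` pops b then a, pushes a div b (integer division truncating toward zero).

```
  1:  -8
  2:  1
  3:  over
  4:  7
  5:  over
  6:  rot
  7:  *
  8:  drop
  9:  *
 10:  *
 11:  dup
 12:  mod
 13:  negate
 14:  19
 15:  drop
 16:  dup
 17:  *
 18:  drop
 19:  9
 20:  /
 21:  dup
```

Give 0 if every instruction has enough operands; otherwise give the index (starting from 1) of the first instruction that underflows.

-8     -> [-8]
1      -> [-8, 1]
over   -> [-8, 1, -8]
7      -> [-8, 1, -8, 7]
over   -> [-8, 1, -8, 7, -8]
rot    -> [-8, 1, 7, -8, -8]
*      -> [-8, 1, 7, 64]
drop   -> [-8, 1, 7]
*      -> [-8, 7]
*      -> [-56]
dup    -> [-56, -56]
mod    -> [0]
negate -> [0]
19     -> [0, 19]
drop   -> [0]
dup    -> [0, 0]
*      -> [0]
drop   -> []
9      -> [9]
/  — needs 2 operands, stack has 1 → underflow

20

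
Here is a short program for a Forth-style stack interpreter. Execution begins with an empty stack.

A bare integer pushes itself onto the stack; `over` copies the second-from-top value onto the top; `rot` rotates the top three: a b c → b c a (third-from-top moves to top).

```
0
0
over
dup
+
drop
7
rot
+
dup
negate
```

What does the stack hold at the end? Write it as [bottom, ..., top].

[0, 7, -7]

0      → 0
0      → 0 0
over   → 0 0 0
dup    → 0 0 0 0
+      → 0 0 0
drop   → 0 0
7      → 0 0 7
rot    → 0 7 0
+      → 0 7
dup    → 0 7 7
negate → 0 7 -7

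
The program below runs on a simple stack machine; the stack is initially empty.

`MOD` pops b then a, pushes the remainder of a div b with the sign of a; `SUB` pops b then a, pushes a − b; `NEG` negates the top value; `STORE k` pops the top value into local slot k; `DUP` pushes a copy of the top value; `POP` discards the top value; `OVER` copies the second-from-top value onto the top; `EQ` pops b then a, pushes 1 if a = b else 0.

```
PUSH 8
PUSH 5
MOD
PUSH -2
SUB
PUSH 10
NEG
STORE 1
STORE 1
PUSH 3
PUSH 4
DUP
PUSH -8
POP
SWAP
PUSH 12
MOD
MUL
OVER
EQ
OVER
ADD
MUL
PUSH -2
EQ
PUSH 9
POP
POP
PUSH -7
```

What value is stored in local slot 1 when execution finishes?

PUSH 8   8
PUSH 5   8 5
MOD      3
PUSH -2  3 -2
SUB      5
PUSH 10  5 10
NEG      5 -10
STORE 1  5
STORE 1  (empty)
PUSH 3   3
PUSH 4   3 4
DUP      3 4 4
PUSH -8  3 4 4 -8
POP      3 4 4
SWAP     3 4 4
PUSH 12  3 4 4 12
MOD      3 4 4
MUL      3 16
OVER     3 16 3
EQ       3 0
OVER     3 0 3
ADD      3 3
MUL      9
PUSH -2  9 -2
EQ       0
PUSH 9   0 9
POP      0
POP      (empty)
PUSH -7  -7

5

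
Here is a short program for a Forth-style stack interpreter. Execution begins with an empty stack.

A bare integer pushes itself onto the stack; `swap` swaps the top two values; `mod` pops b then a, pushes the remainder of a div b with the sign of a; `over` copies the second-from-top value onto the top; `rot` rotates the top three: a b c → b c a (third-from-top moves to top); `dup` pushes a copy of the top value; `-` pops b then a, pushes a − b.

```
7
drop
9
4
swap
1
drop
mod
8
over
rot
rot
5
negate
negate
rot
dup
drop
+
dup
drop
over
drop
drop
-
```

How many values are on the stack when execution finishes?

1

7       [7]
drop    []
9       [9]
4       [9, 4]
swap    [4, 9]
1       [4, 9, 1]
drop    [4, 9]
mod     [4]
8       [4, 8]
over    [4, 8, 4]
rot     [8, 4, 4]
rot     [4, 4, 8]
5       [4, 4, 8, 5]
negate  [4, 4, 8, -5]
negate  [4, 4, 8, 5]
rot     [4, 8, 5, 4]
dup     [4, 8, 5, 4, 4]
drop    [4, 8, 5, 4]
+       [4, 8, 9]
dup     [4, 8, 9, 9]
drop    [4, 8, 9]
over    [4, 8, 9, 8]
drop    [4, 8, 9]
drop    [4, 8]
-       [-4]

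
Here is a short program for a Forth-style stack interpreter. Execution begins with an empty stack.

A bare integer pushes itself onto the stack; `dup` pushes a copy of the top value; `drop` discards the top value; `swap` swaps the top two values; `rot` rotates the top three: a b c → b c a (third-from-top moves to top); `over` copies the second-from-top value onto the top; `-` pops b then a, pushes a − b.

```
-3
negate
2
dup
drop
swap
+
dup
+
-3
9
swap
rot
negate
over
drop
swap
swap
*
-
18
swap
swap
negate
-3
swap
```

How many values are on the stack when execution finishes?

-3     -> [-3]
negate -> [3]
2      -> [3, 2]
dup    -> [3, 2, 2]
drop   -> [3, 2]
swap   -> [2, 3]
+      -> [5]
dup    -> [5, 5]
+      -> [10]
-3     -> [10, -3]
9      -> [10, -3, 9]
swap   -> [10, 9, -3]
rot    -> [9, -3, 10]
negate -> [9, -3, -10]
over   -> [9, -3, -10, -3]
drop   -> [9, -3, -10]
swap   -> [9, -10, -3]
swap   -> [9, -3, -10]
*      -> [9, 30]
-      -> [-21]
18     -> [-21, 18]
swap   -> [18, -21]
swap   -> [-21, 18]
negate -> [-21, -18]
-3     -> [-21, -18, -3]
swap   -> [-21, -3, -18]

3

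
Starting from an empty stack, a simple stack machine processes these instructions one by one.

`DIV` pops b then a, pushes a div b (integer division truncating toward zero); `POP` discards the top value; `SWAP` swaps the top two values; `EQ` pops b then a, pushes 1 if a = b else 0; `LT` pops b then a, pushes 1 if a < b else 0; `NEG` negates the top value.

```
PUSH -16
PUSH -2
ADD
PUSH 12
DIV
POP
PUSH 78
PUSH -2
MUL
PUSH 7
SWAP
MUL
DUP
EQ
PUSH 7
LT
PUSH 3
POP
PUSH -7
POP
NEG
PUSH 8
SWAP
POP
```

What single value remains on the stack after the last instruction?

8

PUSH -16  [-16]
PUSH -2   [-16, -2]
ADD       [-18]
PUSH 12   [-18, 12]
DIV       [-1]
POP       []
PUSH 78   [78]
PUSH -2   [78, -2]
MUL       [-156]
PUSH 7    [-156, 7]
SWAP      [7, -156]
MUL       [-1092]
DUP       [-1092, -1092]
EQ        [1]
PUSH 7    [1, 7]
LT        [1]
PUSH 3    [1, 3]
POP       [1]
PUSH -7   [1, -7]
POP       [1]
NEG       [-1]
PUSH 8    [-1, 8]
SWAP      [8, -1]
POP       [8]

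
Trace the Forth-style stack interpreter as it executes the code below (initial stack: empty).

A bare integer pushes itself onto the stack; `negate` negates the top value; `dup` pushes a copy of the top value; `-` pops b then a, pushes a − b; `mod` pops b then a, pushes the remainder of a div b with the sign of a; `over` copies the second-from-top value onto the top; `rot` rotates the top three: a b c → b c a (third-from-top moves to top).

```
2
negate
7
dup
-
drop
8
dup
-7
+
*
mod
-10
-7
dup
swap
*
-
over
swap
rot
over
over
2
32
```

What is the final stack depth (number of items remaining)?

2      → 2
negate → -2
7      → -2 7
dup    → -2 7 7
-      → -2 0
drop   → -2
8      → -2 8
dup    → -2 8 8
-7     → -2 8 8 -7
+      → -2 8 1
*      → -2 8
mod    → -2
-10    → -2 -10
-7     → -2 -10 -7
dup    → -2 -10 -7 -7
swap   → -2 -10 -7 -7
*      → -2 -10 49
-      → -2 -59
over   → -2 -59 -2
swap   → -2 -2 -59
rot    → -2 -59 -2
over   → -2 -59 -2 -59
over   → -2 -59 -2 -59 -2
2      → -2 -59 -2 -59 -2 2
32     → -2 -59 -2 -59 -2 2 32

7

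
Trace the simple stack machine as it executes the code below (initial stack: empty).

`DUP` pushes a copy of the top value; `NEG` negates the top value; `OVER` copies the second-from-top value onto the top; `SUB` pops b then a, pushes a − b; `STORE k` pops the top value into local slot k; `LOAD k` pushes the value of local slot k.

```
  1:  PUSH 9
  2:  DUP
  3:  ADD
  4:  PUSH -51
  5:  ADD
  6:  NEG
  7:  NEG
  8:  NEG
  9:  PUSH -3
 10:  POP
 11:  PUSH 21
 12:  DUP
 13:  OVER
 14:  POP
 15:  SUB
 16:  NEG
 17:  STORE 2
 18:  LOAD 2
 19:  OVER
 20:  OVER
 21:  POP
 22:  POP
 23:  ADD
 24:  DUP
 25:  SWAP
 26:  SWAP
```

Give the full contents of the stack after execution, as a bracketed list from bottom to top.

[33, 33]

PUSH 9    9
DUP       9 9
ADD       18
PUSH -51  18 -51
ADD       -33
NEG       33
NEG       -33
NEG       33
PUSH -3   33 -3
POP       33
PUSH 21   33 21
DUP       33 21 21
OVER      33 21 21 21
POP       33 21 21
SUB       33 0
NEG       33 0
STORE 2   33
LOAD 2    33 0
OVER      33 0 33
OVER      33 0 33 0
POP       33 0 33
POP       33 0
ADD       33
DUP       33 33
SWAP      33 33
SWAP      33 33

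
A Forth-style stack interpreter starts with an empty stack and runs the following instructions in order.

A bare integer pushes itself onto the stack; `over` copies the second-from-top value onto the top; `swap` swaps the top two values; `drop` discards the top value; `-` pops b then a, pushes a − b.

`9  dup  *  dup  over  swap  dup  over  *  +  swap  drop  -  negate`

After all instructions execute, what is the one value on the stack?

6561

9      : 9
dup    : 9 9
*      : 81
dup    : 81 81
over   : 81 81 81
swap   : 81 81 81
dup    : 81 81 81 81
over   : 81 81 81 81 81
*      : 81 81 81 6561
+      : 81 81 6642
swap   : 81 6642 81
drop   : 81 6642
-      : -6561
negate : 6561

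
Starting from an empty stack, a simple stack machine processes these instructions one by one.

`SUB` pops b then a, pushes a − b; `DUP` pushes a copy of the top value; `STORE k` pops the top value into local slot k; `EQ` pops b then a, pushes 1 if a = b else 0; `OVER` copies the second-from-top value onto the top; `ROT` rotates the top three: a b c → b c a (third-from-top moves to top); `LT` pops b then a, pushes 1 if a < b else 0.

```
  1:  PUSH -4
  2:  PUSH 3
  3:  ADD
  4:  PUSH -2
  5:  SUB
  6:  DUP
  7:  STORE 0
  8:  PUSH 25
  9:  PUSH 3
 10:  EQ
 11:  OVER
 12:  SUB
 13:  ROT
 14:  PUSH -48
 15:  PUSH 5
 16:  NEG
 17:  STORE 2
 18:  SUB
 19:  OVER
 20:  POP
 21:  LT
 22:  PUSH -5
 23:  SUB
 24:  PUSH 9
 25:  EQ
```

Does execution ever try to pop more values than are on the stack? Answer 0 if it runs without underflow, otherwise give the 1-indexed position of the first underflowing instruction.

PUSH -4 -> [-4]
PUSH 3  -> [-4, 3]
ADD     -> [-1]
PUSH -2 -> [-1, -2]
SUB     -> [1]
DUP     -> [1, 1]
STORE 0 -> [1]
PUSH 25 -> [1, 25]
PUSH 3  -> [1, 25, 3]
EQ      -> [1, 0]
OVER    -> [1, 0, 1]
SUB     -> [1, -1]
ROT  — needs 3 operands, stack has 2 → underflow

13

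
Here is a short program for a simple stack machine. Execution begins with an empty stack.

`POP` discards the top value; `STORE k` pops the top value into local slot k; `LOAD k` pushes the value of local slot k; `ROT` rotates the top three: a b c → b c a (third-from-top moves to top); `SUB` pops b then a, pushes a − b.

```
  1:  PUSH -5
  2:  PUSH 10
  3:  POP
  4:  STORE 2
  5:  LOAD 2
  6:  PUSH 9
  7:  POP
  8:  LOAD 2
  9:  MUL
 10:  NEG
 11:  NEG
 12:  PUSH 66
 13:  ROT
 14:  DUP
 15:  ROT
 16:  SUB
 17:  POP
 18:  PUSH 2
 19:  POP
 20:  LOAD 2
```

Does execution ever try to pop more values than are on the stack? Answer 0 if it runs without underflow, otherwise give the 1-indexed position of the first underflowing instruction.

PUSH -5 → -5
PUSH 10 → -5 10
POP     → -5
STORE 2 → (empty)
LOAD 2  → -5
PUSH 9  → -5 9
POP     → -5
LOAD 2  → -5 -5
MUL     → 25
NEG     → -25
NEG     → 25
PUSH 66 → 25 66
ROT  — needs 3 operands, stack has 2 → underflow

13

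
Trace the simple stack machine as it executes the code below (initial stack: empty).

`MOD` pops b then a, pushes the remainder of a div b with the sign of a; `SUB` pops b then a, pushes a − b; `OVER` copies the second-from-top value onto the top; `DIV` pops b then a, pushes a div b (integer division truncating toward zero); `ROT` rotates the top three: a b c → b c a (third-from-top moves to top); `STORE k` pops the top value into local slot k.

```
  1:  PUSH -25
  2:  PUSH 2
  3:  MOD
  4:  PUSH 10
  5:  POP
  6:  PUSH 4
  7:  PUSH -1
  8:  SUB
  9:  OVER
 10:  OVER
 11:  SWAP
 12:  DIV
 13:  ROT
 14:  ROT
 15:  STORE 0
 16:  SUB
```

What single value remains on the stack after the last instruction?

PUSH -25 -> [-25]
PUSH 2   -> [-25, 2]
MOD      -> [-1]
PUSH 10  -> [-1, 10]
POP      -> [-1]
PUSH 4   -> [-1, 4]
PUSH -1  -> [-1, 4, -1]
SUB      -> [-1, 5]
OVER     -> [-1, 5, -1]
OVER     -> [-1, 5, -1, 5]
SWAP     -> [-1, 5, 5, -1]
DIV      -> [-1, 5, -5]
ROT      -> [5, -5, -1]
ROT      -> [-5, -1, 5]
STORE 0  -> [-5, -1]
SUB      -> [-4]

-4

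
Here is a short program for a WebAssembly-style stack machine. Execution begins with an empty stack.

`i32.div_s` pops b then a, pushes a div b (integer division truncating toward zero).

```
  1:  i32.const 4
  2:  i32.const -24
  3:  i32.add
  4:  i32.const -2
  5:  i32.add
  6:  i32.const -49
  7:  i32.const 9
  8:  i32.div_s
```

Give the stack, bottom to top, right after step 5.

[-22]

i32.const 4   : 4
i32.const -24 : 4 -24
i32.add       : -20
i32.const -2  : -20 -2
i32.add       : -22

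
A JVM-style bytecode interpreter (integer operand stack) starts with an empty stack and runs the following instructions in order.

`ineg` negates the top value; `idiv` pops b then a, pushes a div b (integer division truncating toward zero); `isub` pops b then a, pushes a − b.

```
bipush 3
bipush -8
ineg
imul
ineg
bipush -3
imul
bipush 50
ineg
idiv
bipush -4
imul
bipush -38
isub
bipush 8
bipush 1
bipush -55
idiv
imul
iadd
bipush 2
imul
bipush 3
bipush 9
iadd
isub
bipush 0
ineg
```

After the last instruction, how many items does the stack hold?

bipush 3   : 3
bipush -8  : 3 -8
ineg       : 3 8
imul       : 24
ineg       : -24
bipush -3  : -24 -3
imul       : 72
bipush 50  : 72 50
ineg       : 72 -50
idiv       : -1
bipush -4  : -1 -4
imul       : 4
bipush -38 : 4 -38
isub       : 42
bipush 8   : 42 8
bipush 1   : 42 8 1
bipush -55 : 42 8 1 -55
idiv       : 42 8 0
imul       : 42 0
iadd       : 42
bipush 2   : 42 2
imul       : 84
bipush 3   : 84 3
bipush 9   : 84 3 9
iadd       : 84 12
isub       : 72
bipush 0   : 72 0
ineg       : 72 0

2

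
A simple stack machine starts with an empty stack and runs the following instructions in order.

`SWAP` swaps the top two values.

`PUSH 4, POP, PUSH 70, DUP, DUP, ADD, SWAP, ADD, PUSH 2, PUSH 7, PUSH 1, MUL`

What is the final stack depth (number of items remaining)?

PUSH 4  → [4]
POP     → []
PUSH 70 → [70]
DUP     → [70, 70]
DUP     → [70, 70, 70]
ADD     → [70, 140]
SWAP    → [140, 70]
ADD     → [210]
PUSH 2  → [210, 2]
PUSH 7  → [210, 2, 7]
PUSH 1  → [210, 2, 7, 1]
MUL     → [210, 2, 7]

3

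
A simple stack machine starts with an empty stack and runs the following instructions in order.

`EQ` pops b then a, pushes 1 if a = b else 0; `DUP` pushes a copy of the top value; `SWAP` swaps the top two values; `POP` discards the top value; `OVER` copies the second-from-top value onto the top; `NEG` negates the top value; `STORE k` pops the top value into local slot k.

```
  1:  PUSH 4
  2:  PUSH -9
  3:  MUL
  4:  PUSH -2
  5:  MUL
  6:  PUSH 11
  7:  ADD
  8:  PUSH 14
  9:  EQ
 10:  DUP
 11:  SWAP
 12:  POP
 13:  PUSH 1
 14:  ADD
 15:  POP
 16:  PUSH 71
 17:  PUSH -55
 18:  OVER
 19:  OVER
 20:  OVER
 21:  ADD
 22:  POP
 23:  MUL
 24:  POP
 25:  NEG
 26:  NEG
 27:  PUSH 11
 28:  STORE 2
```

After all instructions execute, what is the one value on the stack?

71

PUSH 4   : 4
PUSH -9  : 4 -9
MUL      : -36
PUSH -2  : -36 -2
MUL      : 72
PUSH 11  : 72 11
ADD      : 83
PUSH 14  : 83 14
EQ       : 0
DUP      : 0 0
SWAP     : 0 0
POP      : 0
PUSH 1   : 0 1
ADD      : 1
POP      : (empty)
PUSH 71  : 71
PUSH -55 : 71 -55
OVER     : 71 -55 71
OVER     : 71 -55 71 -55
OVER     : 71 -55 71 -55 71
ADD      : 71 -55 71 16
POP      : 71 -55 71
MUL      : 71 -3905
POP      : 71
NEG      : -71
NEG      : 71
PUSH 11  : 71 11
STORE 2  : 71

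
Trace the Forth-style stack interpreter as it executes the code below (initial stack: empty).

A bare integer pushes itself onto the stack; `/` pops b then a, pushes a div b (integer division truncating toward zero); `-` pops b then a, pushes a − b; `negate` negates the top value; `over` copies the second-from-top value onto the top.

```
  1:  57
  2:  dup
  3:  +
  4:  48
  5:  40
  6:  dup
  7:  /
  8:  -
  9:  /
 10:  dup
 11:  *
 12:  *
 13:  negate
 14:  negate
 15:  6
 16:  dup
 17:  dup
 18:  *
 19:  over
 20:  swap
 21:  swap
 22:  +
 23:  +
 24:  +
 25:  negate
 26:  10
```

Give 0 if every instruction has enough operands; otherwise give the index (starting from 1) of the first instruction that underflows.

57   [57]
dup  [57, 57]
+    [114]
48   [114, 48]
40   [114, 48, 40]
dup  [114, 48, 40, 40]
/    [114, 48, 1]
-    [114, 47]
/    [2]
dup  [2, 2]
*    [4]
*  — needs 2 operands, stack has 1 → underflow

12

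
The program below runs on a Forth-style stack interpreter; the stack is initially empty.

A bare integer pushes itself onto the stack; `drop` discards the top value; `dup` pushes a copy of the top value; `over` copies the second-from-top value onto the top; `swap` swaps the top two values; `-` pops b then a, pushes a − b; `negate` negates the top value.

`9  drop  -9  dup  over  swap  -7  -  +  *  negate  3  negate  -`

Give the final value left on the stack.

9      → 9
drop   → (empty)
-9     → -9
dup    → -9 -9
over   → -9 -9 -9
swap   → -9 -9 -9
-7     → -9 -9 -9 -7
-      → -9 -9 -2
+      → -9 -11
*      → 99
negate → -99
3      → -99 3
negate → -99 -3
-      → -96

-96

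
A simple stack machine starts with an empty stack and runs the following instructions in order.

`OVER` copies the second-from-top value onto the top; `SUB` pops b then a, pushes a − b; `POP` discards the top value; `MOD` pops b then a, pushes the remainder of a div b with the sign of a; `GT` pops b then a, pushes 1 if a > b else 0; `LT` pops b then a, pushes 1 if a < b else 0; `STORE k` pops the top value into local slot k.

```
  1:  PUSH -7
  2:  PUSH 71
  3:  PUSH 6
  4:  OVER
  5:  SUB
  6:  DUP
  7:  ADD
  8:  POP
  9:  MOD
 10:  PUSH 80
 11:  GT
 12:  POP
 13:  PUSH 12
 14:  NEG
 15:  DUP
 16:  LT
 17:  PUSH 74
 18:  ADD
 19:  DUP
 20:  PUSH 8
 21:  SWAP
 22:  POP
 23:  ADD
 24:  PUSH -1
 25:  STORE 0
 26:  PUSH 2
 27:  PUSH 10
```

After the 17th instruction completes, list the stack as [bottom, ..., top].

PUSH -7  -7
PUSH 71  -7 71
PUSH 6   -7 71 6
OVER     -7 71 6 71
SUB      -7 71 -65
DUP      -7 71 -65 -65
ADD      -7 71 -130
POP      -7 71
MOD      -7
PUSH 80  -7 80
GT       0
POP      (empty)
PUSH 12  12
NEG      -12
DUP      -12 -12
LT       0
PUSH 74  0 74

[0, 74]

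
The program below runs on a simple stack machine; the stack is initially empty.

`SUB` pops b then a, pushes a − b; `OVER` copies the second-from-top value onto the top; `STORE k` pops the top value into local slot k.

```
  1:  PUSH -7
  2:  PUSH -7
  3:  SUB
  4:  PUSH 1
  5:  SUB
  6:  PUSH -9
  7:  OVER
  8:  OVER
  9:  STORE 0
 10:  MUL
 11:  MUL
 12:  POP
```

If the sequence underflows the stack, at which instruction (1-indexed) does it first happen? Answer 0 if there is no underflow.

PUSH -7 : [-7]
PUSH -7 : [-7, -7]
SUB     : [0]
PUSH 1  : [0, 1]
SUB     : [-1]
PUSH -9 : [-1, -9]
OVER    : [-1, -9, -1]
OVER    : [-1, -9, -1, -9]
STORE 0 : [-1, -9, -1]
MUL     : [-1, 9]
MUL     : [-9]
POP     : []

0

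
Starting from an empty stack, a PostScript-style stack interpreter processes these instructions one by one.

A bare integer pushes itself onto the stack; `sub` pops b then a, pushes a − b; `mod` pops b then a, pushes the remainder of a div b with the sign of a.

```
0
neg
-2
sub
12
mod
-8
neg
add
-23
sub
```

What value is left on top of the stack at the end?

0   -> 0
neg -> 0
-2  -> 0 -2
sub -> 2
12  -> 2 12
mod -> 2
-8  -> 2 -8
neg -> 2 8
add -> 10
-23 -> 10 -23
sub -> 33

33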